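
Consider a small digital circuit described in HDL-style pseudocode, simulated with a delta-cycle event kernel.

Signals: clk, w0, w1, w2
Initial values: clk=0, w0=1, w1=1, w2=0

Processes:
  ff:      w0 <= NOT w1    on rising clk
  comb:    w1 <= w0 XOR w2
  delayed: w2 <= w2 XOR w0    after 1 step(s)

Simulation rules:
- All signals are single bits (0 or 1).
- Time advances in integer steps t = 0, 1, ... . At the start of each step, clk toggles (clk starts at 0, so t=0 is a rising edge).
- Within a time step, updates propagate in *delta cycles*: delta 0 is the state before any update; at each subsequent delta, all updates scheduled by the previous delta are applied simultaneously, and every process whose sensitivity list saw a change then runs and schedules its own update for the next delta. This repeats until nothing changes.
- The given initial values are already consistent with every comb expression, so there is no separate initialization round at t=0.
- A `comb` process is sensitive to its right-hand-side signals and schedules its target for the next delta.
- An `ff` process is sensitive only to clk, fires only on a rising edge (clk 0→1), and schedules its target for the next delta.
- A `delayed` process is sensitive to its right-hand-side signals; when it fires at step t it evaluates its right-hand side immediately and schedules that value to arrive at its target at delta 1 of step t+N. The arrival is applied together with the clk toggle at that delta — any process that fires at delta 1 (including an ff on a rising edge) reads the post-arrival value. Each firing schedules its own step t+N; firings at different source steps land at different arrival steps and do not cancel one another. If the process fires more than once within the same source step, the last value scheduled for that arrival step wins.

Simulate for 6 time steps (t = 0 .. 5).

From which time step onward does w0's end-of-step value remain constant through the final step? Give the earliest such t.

2

t=0 Δ0: w2=0 w0=1 w1=1 clk=0
  Δ1: clk:0→1
  Δ2: w0:1→0
  Δ3: w1:1→0
  (3Δ to stable)
t=1 Δ0: w2=0 w0=0 w1=0 clk=1
  Δ1: clk:1→0
  (1Δ to stable)
t=2 Δ0: w2=0 w0=0 w1=0 clk=0
  Δ1: clk:0→1
  Δ2: w0:0→1
  Δ3: w1:0→1
  (3Δ to stable)
t=3 Δ0: w2=0 w0=1 w1=1 clk=1
  Δ1: w2:0→1, clk:1→0
  Δ2: w1:1→0
  (2Δ to stable)
t=4 Δ0: w2=1 w0=1 w1=0 clk=0
  Δ1: w2:1→0, clk:0→1
  Δ2: w1:0→1
  (2Δ to stable)
t=5 Δ0: w2=0 w0=1 w1=1 clk=1
  Δ1: w2:0→1, clk:1→0
  Δ2: w1:1→0
  (2Δ to stable)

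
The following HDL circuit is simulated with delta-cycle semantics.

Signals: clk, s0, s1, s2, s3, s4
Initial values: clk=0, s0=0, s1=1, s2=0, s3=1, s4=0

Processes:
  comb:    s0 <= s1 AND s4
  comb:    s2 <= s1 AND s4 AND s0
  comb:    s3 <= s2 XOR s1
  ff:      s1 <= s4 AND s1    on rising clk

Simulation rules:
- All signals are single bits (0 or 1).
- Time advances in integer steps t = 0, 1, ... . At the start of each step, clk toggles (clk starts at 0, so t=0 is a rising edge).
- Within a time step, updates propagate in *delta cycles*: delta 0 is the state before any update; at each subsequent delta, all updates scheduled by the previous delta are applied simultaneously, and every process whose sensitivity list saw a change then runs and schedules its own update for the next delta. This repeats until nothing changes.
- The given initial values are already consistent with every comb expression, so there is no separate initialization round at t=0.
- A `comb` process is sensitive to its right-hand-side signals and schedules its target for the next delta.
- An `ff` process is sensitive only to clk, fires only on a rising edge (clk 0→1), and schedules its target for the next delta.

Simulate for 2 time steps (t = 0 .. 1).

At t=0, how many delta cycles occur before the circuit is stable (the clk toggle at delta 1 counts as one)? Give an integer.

3

t=0 Δ0: s1=1 s2=0 clk=0 s4=0 s0=0 s3=1
  Δ1: clk:0→1
  Δ2: s1:1→0
  Δ3: s3:1→0
  (3Δ to stable)
t=1 Δ0: s1=0 s2=0 clk=1 s4=0 s0=0 s3=0
  Δ1: clk:1→0
  (1Δ to stable)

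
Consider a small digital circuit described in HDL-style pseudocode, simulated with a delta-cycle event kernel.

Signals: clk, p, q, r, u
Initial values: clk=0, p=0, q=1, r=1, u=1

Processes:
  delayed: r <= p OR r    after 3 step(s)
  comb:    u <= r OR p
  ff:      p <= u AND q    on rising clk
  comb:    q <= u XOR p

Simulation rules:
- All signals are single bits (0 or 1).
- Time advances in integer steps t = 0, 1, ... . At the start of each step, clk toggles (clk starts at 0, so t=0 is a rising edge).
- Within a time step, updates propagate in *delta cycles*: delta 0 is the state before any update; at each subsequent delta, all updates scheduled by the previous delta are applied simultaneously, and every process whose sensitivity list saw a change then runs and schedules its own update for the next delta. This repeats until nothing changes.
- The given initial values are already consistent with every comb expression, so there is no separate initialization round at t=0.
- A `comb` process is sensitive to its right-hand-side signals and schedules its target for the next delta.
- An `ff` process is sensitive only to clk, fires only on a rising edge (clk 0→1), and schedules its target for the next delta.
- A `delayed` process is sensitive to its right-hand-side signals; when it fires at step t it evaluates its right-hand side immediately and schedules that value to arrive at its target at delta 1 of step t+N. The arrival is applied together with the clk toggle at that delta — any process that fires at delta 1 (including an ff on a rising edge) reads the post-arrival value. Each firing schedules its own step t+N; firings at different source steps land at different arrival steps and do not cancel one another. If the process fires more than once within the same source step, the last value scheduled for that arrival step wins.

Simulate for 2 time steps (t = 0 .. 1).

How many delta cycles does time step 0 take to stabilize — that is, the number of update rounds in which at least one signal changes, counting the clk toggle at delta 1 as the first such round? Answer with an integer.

t=0 Δ0: u=1 q=1 r=1 clk=0 p=0
  Δ1: clk:0→1
  Δ2: p:0→1
  Δ3: q:1→0
  (3Δ to stable)
t=1 Δ0: u=1 q=0 r=1 clk=1 p=1
  Δ1: clk:1→0
  (1Δ to stable)

3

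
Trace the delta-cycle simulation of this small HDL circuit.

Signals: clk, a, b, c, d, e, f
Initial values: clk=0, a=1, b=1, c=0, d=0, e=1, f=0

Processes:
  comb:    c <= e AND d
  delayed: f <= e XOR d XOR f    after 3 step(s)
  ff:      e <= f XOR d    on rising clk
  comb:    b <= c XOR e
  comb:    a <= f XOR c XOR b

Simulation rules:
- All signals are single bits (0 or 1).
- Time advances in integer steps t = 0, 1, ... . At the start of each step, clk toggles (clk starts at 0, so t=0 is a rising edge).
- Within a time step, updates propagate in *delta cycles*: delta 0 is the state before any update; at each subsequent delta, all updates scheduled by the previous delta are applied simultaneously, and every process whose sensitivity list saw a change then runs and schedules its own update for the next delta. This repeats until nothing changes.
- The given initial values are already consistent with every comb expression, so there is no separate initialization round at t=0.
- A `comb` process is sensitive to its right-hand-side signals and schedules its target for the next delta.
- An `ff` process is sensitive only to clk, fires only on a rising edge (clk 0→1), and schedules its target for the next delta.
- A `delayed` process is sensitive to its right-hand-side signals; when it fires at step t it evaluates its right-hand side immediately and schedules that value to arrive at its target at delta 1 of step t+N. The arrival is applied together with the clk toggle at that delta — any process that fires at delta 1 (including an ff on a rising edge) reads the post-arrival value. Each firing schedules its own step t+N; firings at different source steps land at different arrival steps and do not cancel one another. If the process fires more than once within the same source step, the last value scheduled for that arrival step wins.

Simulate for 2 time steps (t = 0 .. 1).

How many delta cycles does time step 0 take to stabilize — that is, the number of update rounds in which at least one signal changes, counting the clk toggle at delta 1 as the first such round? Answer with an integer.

4

t0.Δ0 c=0 e=1 b=1 d=0 clk=0 f=0 a=1
t0.Δ1 c=0 e=1 b=1 d=0 clk=1 f=0 a=1
t0.Δ2 c=0 e=0 b=1 d=0 clk=1 f=0 a=1
t0.Δ3 c=0 e=0 b=0 d=0 clk=1 f=0 a=1
t0.Δ4 c=0 e=0 b=0 d=0 clk=1 f=0 a=0
t1.Δ0 c=0 e=0 b=0 d=0 clk=1 f=0 a=0
t1.Δ1 c=0 e=0 b=0 d=0 clk=0 f=0 a=0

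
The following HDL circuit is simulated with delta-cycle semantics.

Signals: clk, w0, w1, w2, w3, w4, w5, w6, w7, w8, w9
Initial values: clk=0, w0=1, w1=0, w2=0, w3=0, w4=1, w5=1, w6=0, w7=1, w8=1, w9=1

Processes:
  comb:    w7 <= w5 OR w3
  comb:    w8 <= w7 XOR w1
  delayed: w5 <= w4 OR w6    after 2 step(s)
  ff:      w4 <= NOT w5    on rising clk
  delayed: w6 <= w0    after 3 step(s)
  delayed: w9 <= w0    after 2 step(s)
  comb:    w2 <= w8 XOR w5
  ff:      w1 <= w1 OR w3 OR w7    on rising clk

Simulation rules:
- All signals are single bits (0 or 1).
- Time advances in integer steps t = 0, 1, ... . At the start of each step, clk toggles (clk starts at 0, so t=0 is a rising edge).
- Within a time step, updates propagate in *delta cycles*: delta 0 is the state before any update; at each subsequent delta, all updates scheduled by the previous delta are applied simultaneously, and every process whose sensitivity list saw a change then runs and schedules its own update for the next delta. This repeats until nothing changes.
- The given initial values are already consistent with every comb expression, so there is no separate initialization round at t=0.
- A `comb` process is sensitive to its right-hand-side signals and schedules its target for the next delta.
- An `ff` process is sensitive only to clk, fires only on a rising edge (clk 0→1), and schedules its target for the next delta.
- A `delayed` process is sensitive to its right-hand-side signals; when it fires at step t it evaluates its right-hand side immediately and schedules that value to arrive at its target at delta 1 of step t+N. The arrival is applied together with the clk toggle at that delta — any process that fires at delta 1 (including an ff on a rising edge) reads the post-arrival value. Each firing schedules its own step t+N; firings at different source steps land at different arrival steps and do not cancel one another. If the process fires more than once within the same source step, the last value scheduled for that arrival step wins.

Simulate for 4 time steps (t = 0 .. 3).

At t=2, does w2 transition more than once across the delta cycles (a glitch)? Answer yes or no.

t=0 Δ0: w3=0 w8=1 w6=0 w9=1 w2=0 w5=1 w1=0 clk=0 w4=1 w0=1 w7=1
  Δ1: clk:0→1
  Δ2: w1:0→1, w4:1→0
  Δ3: w8:1→0
  Δ4: w2:0→1
  (4Δ to stable)
t=1 Δ0: w3=0 w8=0 w6=0 w9=1 w2=1 w5=1 w1=1 clk=1 w4=0 w0=1 w7=1
  Δ1: clk:1→0
  (1Δ to stable)
t=2 Δ0: w3=0 w8=0 w6=0 w9=1 w2=1 w5=1 w1=1 clk=0 w4=0 w0=1 w7=1
  Δ1: w5:1→0, clk:0→1
  Δ2: w2:1→0, w4:0→1, w7:1→0
  Δ3: w8:0→1
  Δ4: w2:0→1
  (4Δ to stable)
t=3 Δ0: w3=0 w8=1 w6=0 w9=1 w2=1 w5=0 w1=1 clk=1 w4=1 w0=1 w7=0
  Δ1: clk:1→0
  (1Δ to stable)

yes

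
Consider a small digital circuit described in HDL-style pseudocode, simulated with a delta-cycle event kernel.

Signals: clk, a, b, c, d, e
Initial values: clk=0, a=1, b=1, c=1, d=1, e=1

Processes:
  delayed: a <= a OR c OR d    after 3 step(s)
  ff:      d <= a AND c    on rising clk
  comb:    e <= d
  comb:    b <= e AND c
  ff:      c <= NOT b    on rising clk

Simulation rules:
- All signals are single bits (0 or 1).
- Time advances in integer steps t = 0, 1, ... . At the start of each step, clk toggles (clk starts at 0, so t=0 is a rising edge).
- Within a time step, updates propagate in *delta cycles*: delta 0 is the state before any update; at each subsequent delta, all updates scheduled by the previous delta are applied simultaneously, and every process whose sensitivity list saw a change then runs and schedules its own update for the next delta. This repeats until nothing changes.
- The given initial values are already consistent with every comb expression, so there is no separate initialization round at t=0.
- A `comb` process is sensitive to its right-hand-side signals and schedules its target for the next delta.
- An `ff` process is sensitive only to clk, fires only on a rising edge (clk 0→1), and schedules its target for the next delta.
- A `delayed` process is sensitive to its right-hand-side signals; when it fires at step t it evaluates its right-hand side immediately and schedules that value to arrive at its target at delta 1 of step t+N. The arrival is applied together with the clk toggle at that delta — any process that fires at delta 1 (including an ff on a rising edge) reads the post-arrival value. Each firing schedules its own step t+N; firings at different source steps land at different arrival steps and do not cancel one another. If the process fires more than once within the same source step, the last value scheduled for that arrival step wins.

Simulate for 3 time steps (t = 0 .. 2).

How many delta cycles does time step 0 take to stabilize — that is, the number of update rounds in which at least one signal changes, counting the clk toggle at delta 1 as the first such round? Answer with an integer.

3

t=0 Δ0: clk=0 c=1 a=1 d=1 e=1 b=1
  Δ1: clk:0→1
  Δ2: c:1→0
  Δ3: b:1→0
  (3Δ to stable)
t=1 Δ0: clk=1 c=0 a=1 d=1 e=1 b=0
  Δ1: clk:1→0
  (1Δ to stable)
t=2 Δ0: clk=0 c=0 a=1 d=1 e=1 b=0
  Δ1: clk:0→1
  Δ2: c:0→1, d:1→0
  Δ3: e:1→0, b:0→1
  Δ4: b:1→0
  (4Δ to stable)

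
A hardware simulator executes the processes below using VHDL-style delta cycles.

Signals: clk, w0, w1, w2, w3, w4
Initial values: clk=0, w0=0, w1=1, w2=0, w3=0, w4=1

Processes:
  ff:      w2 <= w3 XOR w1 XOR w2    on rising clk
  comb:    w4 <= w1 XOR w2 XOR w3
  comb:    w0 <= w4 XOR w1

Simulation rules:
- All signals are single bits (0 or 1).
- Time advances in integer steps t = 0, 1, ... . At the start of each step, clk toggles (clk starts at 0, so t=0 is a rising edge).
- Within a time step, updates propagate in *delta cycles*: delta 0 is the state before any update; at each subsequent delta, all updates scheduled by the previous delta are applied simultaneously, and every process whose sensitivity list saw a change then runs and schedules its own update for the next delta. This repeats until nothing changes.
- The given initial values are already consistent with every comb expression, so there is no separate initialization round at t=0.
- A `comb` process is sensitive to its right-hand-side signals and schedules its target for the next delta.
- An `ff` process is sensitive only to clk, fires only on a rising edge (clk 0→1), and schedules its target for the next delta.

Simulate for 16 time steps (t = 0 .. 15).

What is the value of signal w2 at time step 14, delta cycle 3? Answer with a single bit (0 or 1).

0

t0.Δ0 w1=1 w0=0 w3=0 w4=1 w2=0 clk=0
t0.Δ1 w1=1 w0=0 w3=0 w4=1 w2=0 clk=1
t0.Δ2 w1=1 w0=0 w3=0 w4=1 w2=1 clk=1
t0.Δ3 w1=1 w0=0 w3=0 w4=0 w2=1 clk=1
t0.Δ4 w1=1 w0=1 w3=0 w4=0 w2=1 clk=1
t1.Δ0 w1=1 w0=1 w3=0 w4=0 w2=1 clk=1
t1.Δ1 w1=1 w0=1 w3=0 w4=0 w2=1 clk=0
t2.Δ0 w1=1 w0=1 w3=0 w4=0 w2=1 clk=0
t2.Δ1 w1=1 w0=1 w3=0 w4=0 w2=1 clk=1
t2.Δ2 w1=1 w0=1 w3=0 w4=0 w2=0 clk=1
t2.Δ3 w1=1 w0=1 w3=0 w4=1 w2=0 clk=1
t2.Δ4 w1=1 w0=0 w3=0 w4=1 w2=0 clk=1
t3.Δ0 w1=1 w0=0 w3=0 w4=1 w2=0 clk=1
t3.Δ1 w1=1 w0=0 w3=0 w4=1 w2=0 clk=0
t4.Δ0 w1=1 w0=0 w3=0 w4=1 w2=0 clk=0
t4.Δ1 w1=1 w0=0 w3=0 w4=1 w2=0 clk=1
t4.Δ2 w1=1 w0=0 w3=0 w4=1 w2=1 clk=1
t4.Δ3 w1=1 w0=0 w3=0 w4=0 w2=1 clk=1
t4.Δ4 w1=1 w0=1 w3=0 w4=0 w2=1 clk=1
t5.Δ0 w1=1 w0=1 w3=0 w4=0 w2=1 clk=1
t5.Δ1 w1=1 w0=1 w3=0 w4=0 w2=1 clk=0
t6.Δ0 w1=1 w0=1 w3=0 w4=0 w2=1 clk=0
t6.Δ1 w1=1 w0=1 w3=0 w4=0 w2=1 clk=1
t6.Δ2 w1=1 w0=1 w3=0 w4=0 w2=0 clk=1
t6.Δ3 w1=1 w0=1 w3=0 w4=1 w2=0 clk=1
t6.Δ4 w1=1 w0=0 w3=0 w4=1 w2=0 clk=1
t7.Δ0 w1=1 w0=0 w3=0 w4=1 w2=0 clk=1
t7.Δ1 w1=1 w0=0 w3=0 w4=1 w2=0 clk=0
t8.Δ0 w1=1 w0=0 w3=0 w4=1 w2=0 clk=0
t8.Δ1 w1=1 w0=0 w3=0 w4=1 w2=0 clk=1
t8.Δ2 w1=1 w0=0 w3=0 w4=1 w2=1 clk=1
t8.Δ3 w1=1 w0=0 w3=0 w4=0 w2=1 clk=1
t8.Δ4 w1=1 w0=1 w3=0 w4=0 w2=1 clk=1
t9.Δ0 w1=1 w0=1 w3=0 w4=0 w2=1 clk=1
t9.Δ1 w1=1 w0=1 w3=0 w4=0 w2=1 clk=0
t10.Δ0 w1=1 w0=1 w3=0 w4=0 w2=1 clk=0
t10.Δ1 w1=1 w0=1 w3=0 w4=0 w2=1 clk=1
t10.Δ2 w1=1 w0=1 w3=0 w4=0 w2=0 clk=1
t10.Δ3 w1=1 w0=1 w3=0 w4=1 w2=0 clk=1
t10.Δ4 w1=1 w0=0 w3=0 w4=1 w2=0 clk=1
t11.Δ0 w1=1 w0=0 w3=0 w4=1 w2=0 clk=1
t11.Δ1 w1=1 w0=0 w3=0 w4=1 w2=0 clk=0
t12.Δ0 w1=1 w0=0 w3=0 w4=1 w2=0 clk=0
t12.Δ1 w1=1 w0=0 w3=0 w4=1 w2=0 clk=1
t12.Δ2 w1=1 w0=0 w3=0 w4=1 w2=1 clk=1
t12.Δ3 w1=1 w0=0 w3=0 w4=0 w2=1 clk=1
t12.Δ4 w1=1 w0=1 w3=0 w4=0 w2=1 clk=1
t13.Δ0 w1=1 w0=1 w3=0 w4=0 w2=1 clk=1
t13.Δ1 w1=1 w0=1 w3=0 w4=0 w2=1 clk=0
t14.Δ0 w1=1 w0=1 w3=0 w4=0 w2=1 clk=0
t14.Δ1 w1=1 w0=1 w3=0 w4=0 w2=1 clk=1
t14.Δ2 w1=1 w0=1 w3=0 w4=0 w2=0 clk=1
t14.Δ3 w1=1 w0=1 w3=0 w4=1 w2=0 clk=1
t14.Δ4 w1=1 w0=0 w3=0 w4=1 w2=0 clk=1
t15.Δ0 w1=1 w0=0 w3=0 w4=1 w2=0 clk=1
t15.Δ1 w1=1 w0=0 w3=0 w4=1 w2=0 clk=0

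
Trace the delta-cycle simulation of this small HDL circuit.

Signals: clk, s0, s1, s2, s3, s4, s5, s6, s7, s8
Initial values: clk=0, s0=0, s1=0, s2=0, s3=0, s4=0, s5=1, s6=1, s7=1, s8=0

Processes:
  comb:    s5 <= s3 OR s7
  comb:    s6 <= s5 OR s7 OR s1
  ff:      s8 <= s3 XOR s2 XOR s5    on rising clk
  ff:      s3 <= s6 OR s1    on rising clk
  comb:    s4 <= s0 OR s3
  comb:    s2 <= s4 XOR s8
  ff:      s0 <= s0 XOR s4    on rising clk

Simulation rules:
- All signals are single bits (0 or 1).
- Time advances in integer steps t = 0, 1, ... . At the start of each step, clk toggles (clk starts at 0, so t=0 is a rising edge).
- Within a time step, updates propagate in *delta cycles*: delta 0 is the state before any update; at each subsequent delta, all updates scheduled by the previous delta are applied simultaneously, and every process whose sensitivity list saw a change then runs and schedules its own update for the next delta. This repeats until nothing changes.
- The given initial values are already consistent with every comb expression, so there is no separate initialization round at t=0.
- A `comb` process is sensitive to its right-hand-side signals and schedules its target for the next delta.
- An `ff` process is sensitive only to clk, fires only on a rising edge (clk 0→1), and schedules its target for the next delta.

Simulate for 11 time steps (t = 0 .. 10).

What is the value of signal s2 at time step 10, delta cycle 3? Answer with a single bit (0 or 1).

[bits: s3,s2,s5,s0,clk,s4,s6,s1,s8,s7]
t=0: Δ0=0010001001 Δ1=0010101001 Δ2=1010101011 Δ3=1110111011 Δ4=1010111011 | 4Δ
t=1: Δ0=1010111011 Δ1=1010011011 | 1Δ
t=2: Δ0=1010011011 Δ1=1010111011 Δ2=1011111001 Δ3=1111111001 | 3Δ
t=3: Δ0=1111111001 Δ1=1111011001 | 1Δ
t=4: Δ0=1111011001 Δ1=1111111001 Δ2=1110111011 Δ3=1010111011 | 3Δ
t=5: Δ0=1010111011 Δ1=1010011011 | 1Δ
t=6: Δ0=1010011011 Δ1=1010111011 Δ2=1011111001 Δ3=1111111001 | 3Δ
t=7: Δ0=1111111001 Δ1=1111011001 | 1Δ
t=8: Δ0=1111011001 Δ1=1111111001 Δ2=1110111011 Δ3=1010111011 | 3Δ
t=9: Δ0=1010111011 Δ1=1010011011 | 1Δ
t=10: Δ0=1010011011 Δ1=1010111011 Δ2=1011111001 Δ3=1111111001 | 3Δ

1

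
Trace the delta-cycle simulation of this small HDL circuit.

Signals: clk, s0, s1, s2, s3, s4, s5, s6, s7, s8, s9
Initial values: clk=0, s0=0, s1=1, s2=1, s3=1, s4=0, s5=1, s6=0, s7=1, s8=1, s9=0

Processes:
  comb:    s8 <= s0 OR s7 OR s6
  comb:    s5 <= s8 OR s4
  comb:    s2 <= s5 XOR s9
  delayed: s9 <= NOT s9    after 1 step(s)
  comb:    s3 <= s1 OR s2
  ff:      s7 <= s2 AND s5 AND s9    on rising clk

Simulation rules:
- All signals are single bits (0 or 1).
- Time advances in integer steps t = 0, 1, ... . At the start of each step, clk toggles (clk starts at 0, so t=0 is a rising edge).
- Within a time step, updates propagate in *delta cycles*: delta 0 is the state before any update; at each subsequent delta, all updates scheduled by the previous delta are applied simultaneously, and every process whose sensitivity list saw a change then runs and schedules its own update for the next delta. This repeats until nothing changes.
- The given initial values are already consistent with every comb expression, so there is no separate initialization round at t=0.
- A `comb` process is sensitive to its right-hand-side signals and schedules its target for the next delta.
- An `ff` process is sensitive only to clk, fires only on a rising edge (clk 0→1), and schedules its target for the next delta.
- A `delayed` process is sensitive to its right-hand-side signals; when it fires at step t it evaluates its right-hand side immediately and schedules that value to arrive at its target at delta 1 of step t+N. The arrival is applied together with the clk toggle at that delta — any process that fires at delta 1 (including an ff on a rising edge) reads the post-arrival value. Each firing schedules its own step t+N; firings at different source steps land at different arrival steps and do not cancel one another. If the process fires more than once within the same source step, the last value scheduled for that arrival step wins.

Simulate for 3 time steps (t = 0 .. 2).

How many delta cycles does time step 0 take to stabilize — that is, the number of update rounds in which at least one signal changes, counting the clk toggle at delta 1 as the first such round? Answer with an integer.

5

t=0 Δ0: s0=0 s3=1 s5=1 clk=0 s2=1 s8=1 s6=0 s7=1 s4=0 s9=0 s1=1
  Δ1: clk:0→1
  Δ2: s7:1→0
  Δ3: s8:1→0
  Δ4: s5:1→0
  Δ5: s2:1→0
  (5Δ to stable)
t=1 Δ0: s0=0 s3=1 s5=0 clk=1 s2=0 s8=0 s6=0 s7=0 s4=0 s9=0 s1=1
  Δ1: clk:1→0
  (1Δ to stable)
t=2 Δ0: s0=0 s3=1 s5=0 clk=0 s2=0 s8=0 s6=0 s7=0 s4=0 s9=0 s1=1
  Δ1: clk:0→1
  (1Δ to stable)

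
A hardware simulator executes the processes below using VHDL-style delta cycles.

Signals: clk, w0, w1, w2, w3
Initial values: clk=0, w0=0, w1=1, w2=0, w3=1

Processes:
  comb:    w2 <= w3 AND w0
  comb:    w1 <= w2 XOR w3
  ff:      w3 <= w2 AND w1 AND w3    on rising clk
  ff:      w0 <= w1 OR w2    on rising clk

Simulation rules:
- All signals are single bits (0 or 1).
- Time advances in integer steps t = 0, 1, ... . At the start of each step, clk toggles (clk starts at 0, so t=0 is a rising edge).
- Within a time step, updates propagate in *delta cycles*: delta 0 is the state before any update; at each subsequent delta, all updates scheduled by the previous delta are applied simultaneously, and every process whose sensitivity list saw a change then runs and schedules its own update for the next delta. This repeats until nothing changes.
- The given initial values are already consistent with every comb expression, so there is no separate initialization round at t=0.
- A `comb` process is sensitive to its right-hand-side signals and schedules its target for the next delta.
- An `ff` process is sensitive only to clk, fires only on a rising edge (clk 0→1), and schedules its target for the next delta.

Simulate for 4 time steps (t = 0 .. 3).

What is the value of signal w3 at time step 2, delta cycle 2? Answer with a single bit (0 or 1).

t=0 Δ0: w0=0 w1=1 clk=0 w3=1 w2=0
  Δ1: clk:0→1
  Δ2: w0:0→1, w3:1→0
  Δ3: w1:1→0
  (3Δ to stable)
t=1 Δ0: w0=1 w1=0 clk=1 w3=0 w2=0
  Δ1: clk:1→0
  (1Δ to stable)
t=2 Δ0: w0=1 w1=0 clk=0 w3=0 w2=0
  Δ1: clk:0→1
  Δ2: w0:1→0
  (2Δ to stable)
t=3 Δ0: w0=0 w1=0 clk=1 w3=0 w2=0
  Δ1: clk:1→0
  (1Δ to stable)

0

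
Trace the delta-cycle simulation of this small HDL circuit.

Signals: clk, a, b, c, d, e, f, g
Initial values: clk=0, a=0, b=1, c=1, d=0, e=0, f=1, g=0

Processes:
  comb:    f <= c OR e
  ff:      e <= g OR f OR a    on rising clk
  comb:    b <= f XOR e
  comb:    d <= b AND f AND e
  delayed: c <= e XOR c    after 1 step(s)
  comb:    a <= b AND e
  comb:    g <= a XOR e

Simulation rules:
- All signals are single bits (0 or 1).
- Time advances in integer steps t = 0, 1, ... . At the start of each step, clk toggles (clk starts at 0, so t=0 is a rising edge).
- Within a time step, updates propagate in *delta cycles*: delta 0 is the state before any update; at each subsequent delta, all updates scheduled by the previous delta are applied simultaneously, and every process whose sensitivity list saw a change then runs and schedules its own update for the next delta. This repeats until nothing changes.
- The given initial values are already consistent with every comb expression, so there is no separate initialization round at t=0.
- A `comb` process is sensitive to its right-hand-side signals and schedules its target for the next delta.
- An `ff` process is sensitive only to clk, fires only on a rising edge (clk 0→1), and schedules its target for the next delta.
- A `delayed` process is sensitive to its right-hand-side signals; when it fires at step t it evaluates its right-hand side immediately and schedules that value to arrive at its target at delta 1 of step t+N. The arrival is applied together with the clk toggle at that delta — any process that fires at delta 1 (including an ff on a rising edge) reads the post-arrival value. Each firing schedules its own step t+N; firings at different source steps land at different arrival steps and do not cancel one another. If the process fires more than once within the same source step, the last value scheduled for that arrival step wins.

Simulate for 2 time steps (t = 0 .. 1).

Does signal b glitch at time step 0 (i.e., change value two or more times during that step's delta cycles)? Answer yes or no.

no

t0.Δ0 b=1 e=0 d=0 g=0 f=1 clk=0 a=0 c=1
t0.Δ1 b=1 e=0 d=0 g=0 f=1 clk=1 a=0 c=1
t0.Δ2 b=1 e=1 d=0 g=0 f=1 clk=1 a=0 c=1
t0.Δ3 b=0 e=1 d=1 g=1 f=1 clk=1 a=1 c=1
t0.Δ4 b=0 e=1 d=0 g=0 f=1 clk=1 a=0 c=1
t0.Δ5 b=0 e=1 d=0 g=1 f=1 clk=1 a=0 c=1
t1.Δ0 b=0 e=1 d=0 g=1 f=1 clk=1 a=0 c=1
t1.Δ1 b=0 e=1 d=0 g=1 f=1 clk=0 a=0 c=0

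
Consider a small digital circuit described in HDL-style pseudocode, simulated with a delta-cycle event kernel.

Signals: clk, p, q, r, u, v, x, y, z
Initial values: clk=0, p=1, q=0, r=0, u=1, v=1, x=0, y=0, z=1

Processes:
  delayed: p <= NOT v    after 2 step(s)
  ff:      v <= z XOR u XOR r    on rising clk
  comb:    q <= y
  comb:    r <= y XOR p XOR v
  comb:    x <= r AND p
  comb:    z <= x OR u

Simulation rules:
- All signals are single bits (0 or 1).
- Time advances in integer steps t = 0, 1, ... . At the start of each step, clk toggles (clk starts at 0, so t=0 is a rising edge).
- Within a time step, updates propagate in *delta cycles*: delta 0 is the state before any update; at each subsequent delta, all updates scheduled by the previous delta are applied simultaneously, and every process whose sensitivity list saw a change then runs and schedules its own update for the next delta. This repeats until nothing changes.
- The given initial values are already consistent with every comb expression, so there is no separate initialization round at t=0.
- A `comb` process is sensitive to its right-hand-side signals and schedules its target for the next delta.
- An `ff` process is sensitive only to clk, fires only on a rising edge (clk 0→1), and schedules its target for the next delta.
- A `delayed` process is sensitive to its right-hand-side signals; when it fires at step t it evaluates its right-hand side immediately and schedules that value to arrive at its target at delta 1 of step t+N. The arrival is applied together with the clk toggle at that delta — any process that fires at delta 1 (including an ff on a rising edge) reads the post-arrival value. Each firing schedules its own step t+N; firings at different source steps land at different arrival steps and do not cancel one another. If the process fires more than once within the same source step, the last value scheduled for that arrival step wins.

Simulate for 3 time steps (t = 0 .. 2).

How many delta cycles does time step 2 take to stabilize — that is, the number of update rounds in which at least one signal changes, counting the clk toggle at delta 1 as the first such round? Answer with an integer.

4

[bits: clk,q,r,z,u,p,v,x,y]
t=0: Δ0=000111100 Δ1=100111100 Δ2=100111000 Δ3=101111000 Δ4=101111010 | 4Δ
t=1: Δ0=101111010 Δ1=001111010 | 1Δ
t=2: Δ0=001111010 Δ1=101111010 Δ2=101111110 Δ3=100111110 Δ4=100111100 | 4Δ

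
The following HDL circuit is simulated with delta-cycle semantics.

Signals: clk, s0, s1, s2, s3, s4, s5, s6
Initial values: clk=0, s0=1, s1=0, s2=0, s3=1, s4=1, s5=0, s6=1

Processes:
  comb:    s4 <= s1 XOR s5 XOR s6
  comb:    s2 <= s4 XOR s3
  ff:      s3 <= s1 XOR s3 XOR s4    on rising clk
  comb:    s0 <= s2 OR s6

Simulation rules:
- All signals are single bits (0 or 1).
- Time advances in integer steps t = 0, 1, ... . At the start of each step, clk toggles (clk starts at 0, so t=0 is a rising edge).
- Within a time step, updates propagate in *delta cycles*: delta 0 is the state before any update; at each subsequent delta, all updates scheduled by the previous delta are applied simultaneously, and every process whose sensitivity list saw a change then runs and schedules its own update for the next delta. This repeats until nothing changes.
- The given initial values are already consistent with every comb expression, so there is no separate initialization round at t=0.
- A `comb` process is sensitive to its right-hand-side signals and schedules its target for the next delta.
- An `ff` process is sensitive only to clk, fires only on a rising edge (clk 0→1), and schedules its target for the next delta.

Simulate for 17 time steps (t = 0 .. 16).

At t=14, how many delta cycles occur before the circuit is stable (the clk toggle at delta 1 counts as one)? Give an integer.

3

[bits: s0,s4,s6,s3,s5,s1,clk,s2]
t=0: Δ0=11110000 Δ1=11110010 Δ2=11100010 Δ3=11100011 | 3Δ
t=1: Δ0=11100011 Δ1=11100001 | 1Δ
t=2: Δ0=11100001 Δ1=11100011 Δ2=11110011 Δ3=11110010 | 3Δ
t=3: Δ0=11110010 Δ1=11110000 | 1Δ
t=4: Δ0=11110000 Δ1=11110010 Δ2=11100010 Δ3=11100011 | 3Δ
t=5: Δ0=11100011 Δ1=11100001 | 1Δ
t=6: Δ0=11100001 Δ1=11100011 Δ2=11110011 Δ3=11110010 | 3Δ
t=7: Δ0=11110010 Δ1=11110000 | 1Δ
t=8: Δ0=11110000 Δ1=11110010 Δ2=11100010 Δ3=11100011 | 3Δ
t=9: Δ0=11100011 Δ1=11100001 | 1Δ
t=10: Δ0=11100001 Δ1=11100011 Δ2=11110011 Δ3=11110010 | 3Δ
t=11: Δ0=11110010 Δ1=11110000 | 1Δ
t=12: Δ0=11110000 Δ1=11110010 Δ2=11100010 Δ3=11100011 | 3Δ
t=13: Δ0=11100011 Δ1=11100001 | 1Δ
t=14: Δ0=11100001 Δ1=11100011 Δ2=11110011 Δ3=11110010 | 3Δ
t=15: Δ0=11110010 Δ1=11110000 | 1Δ
t=16: Δ0=11110000 Δ1=11110010 Δ2=11100010 Δ3=11100011 | 3Δ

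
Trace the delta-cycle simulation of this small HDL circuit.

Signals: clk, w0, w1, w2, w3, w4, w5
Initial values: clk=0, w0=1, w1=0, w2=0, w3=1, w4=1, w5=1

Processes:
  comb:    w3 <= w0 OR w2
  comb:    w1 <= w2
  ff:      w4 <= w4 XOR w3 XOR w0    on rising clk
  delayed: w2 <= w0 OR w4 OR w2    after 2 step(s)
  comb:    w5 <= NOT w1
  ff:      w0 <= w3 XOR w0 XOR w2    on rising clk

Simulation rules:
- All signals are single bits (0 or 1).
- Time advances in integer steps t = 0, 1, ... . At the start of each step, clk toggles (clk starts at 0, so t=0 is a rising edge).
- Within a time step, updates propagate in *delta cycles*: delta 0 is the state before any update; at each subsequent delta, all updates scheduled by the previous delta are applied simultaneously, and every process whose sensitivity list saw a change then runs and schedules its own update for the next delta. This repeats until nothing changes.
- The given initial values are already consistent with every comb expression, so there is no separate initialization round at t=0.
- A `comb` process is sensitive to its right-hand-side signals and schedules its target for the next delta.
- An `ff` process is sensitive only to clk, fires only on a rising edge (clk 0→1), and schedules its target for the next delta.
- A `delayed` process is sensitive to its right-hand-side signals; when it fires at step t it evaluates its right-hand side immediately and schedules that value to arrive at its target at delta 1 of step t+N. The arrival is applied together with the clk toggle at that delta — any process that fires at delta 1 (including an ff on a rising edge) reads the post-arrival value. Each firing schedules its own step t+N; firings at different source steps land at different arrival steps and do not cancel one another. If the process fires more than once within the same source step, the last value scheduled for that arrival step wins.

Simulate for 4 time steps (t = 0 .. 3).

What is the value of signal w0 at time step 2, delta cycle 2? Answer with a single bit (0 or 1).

t=0 Δ0: w0=1 w4=1 w5=1 clk=0 w2=0 w1=0 w3=1
  Δ1: clk:0→1
  Δ2: w0:1→0
  Δ3: w3:1→0
  (3Δ to stable)
t=1 Δ0: w0=0 w4=1 w5=1 clk=1 w2=0 w1=0 w3=0
  Δ1: clk:1→0
  (1Δ to stable)
t=2 Δ0: w0=0 w4=1 w5=1 clk=0 w2=0 w1=0 w3=0
  Δ1: clk:0→1, w2:0→1
  Δ2: w0:0→1, w1:0→1, w3:0→1
  Δ3: w5:1→0
  (3Δ to stable)
t=3 Δ0: w0=1 w4=1 w5=0 clk=1 w2=1 w1=1 w3=1
  Δ1: clk:1→0
  (1Δ to stable)

1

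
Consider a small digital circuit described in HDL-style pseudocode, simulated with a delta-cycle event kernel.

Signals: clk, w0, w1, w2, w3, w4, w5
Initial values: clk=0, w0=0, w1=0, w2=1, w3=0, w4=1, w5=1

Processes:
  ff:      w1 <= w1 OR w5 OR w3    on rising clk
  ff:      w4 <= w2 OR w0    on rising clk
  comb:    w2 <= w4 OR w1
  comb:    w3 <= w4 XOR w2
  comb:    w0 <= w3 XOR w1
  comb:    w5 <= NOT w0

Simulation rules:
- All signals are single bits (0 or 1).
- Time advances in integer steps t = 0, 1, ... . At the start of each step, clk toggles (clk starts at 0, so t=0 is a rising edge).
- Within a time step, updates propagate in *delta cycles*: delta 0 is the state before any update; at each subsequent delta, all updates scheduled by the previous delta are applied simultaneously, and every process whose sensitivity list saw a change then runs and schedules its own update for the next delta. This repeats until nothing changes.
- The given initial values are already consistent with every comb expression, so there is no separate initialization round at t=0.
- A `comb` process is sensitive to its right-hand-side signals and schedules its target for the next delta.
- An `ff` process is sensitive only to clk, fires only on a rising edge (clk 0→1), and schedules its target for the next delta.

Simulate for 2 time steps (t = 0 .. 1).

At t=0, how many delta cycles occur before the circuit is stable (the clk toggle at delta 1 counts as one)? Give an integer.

[bits: w0,w2,clk,w4,w3,w1,w5]
t=0: Δ0=0101001 Δ1=0111001 Δ2=0111011 Δ3=1111011 Δ4=1111010 | 4Δ
t=1: Δ0=1111010 Δ1=1101010 | 1Δ

4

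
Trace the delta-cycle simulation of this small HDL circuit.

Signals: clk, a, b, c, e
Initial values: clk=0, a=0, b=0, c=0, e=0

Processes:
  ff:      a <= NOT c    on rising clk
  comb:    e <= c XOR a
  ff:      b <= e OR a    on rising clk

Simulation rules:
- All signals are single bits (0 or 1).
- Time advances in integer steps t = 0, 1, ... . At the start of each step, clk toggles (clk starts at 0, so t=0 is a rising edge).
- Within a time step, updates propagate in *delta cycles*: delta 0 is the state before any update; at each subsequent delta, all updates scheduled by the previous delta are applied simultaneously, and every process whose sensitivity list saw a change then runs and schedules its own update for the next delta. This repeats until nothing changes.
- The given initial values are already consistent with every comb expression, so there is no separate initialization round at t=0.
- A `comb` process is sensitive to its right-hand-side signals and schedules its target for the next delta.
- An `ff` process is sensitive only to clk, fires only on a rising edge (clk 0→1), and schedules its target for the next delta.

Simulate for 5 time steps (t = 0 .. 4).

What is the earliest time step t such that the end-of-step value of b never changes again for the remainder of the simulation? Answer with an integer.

[bits: e,clk,a,b,c]
t=0: Δ0=00000 Δ1=01000 Δ2=01100 Δ3=11100 | 3Δ
t=1: Δ0=11100 Δ1=10100 | 1Δ
t=2: Δ0=10100 Δ1=11100 Δ2=11110 | 2Δ
t=3: Δ0=11110 Δ1=10110 | 1Δ
t=4: Δ0=10110 Δ1=11110 | 1Δ

2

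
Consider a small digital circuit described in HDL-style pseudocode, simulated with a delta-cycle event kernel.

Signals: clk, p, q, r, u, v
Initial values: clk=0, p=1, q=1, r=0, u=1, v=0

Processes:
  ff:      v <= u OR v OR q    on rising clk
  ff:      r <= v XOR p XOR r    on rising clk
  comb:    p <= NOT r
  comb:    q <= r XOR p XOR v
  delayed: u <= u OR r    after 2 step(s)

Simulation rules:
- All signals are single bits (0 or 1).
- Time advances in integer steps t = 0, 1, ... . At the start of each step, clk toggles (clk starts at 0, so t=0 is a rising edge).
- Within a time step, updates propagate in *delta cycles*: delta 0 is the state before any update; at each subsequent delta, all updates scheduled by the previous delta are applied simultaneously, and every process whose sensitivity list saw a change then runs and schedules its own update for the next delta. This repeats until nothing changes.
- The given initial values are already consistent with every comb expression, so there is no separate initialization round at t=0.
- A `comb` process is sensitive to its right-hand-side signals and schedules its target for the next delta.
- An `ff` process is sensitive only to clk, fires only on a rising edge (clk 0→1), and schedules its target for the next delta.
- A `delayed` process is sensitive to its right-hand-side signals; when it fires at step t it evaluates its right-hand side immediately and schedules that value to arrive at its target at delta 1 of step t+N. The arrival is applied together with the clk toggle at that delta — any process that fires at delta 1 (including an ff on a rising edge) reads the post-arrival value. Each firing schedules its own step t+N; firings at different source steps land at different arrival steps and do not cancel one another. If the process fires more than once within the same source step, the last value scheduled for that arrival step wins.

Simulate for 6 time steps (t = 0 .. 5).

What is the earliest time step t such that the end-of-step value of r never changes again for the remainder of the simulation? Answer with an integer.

[bits: p,r,v,u,clk,q]
t=0: Δ0=100101 Δ1=100111 Δ2=111111 Δ3=011111 Δ4=011110 | 4Δ
t=1: Δ0=011110 Δ1=011100 | 1Δ
t=2: Δ0=011100 Δ1=011110 Δ2=001110 Δ3=101111 Δ4=101110 | 4Δ
t=3: Δ0=101110 Δ1=101100 | 1Δ
t=4: Δ0=101100 Δ1=101110 | 1Δ
t=5: Δ0=101110 Δ1=101100 | 1Δ

2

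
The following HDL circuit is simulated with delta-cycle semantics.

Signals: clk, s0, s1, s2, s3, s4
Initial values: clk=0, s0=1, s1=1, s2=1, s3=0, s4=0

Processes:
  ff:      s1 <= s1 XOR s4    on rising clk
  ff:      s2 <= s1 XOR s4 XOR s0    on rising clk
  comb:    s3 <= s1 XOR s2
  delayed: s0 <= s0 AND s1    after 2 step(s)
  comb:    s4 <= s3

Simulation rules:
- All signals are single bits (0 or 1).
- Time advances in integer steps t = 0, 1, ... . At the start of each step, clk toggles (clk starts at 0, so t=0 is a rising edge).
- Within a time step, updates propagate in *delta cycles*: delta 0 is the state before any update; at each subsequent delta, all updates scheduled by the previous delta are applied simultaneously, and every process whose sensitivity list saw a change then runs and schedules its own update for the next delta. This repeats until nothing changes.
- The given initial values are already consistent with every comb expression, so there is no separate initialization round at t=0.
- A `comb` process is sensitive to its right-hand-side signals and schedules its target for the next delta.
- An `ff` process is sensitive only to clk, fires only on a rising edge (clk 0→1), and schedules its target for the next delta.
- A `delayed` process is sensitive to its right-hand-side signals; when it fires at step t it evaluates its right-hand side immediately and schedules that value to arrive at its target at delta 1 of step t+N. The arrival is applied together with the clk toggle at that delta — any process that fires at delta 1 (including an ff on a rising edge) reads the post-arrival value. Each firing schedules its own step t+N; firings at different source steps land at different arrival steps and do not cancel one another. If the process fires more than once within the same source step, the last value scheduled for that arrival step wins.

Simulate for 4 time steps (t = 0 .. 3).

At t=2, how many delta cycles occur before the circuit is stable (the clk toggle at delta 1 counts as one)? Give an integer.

2

[bits: s2,s1,s4,clk,s3,s0]
t=0: Δ0=110001 Δ1=110101 Δ2=010101 Δ3=010111 Δ4=011111 | 4Δ
t=1: Δ0=011111 Δ1=011011 | 1Δ
t=2: Δ0=011011 Δ1=011111 Δ2=101111 | 2Δ
t=3: Δ0=101111 Δ1=101011 | 1Δ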